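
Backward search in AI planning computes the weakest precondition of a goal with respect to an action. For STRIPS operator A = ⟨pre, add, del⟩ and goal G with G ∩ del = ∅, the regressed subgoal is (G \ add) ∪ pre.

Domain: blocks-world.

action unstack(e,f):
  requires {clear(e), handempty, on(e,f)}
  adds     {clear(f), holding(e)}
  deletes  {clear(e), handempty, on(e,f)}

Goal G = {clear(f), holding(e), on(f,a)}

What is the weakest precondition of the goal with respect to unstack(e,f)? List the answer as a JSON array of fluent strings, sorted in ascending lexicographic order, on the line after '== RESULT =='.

Compute (G \ add) ∪ pre:
  G ∩ del = {}  (empty — regression defined)
  G \ add = {clear(f), holding(e), on(f,a)} \ {clear(f), holding(e)} = {on(f,a)}
  ∪ pre   = {on(f,a)} ∪ {clear(e), handempty, on(e,f)}
          = {clear(e), handempty, on(e,f), on(f,a)}

== RESULT ==
["clear(e)", "handempty", "on(e,f)", "on(f,a)"]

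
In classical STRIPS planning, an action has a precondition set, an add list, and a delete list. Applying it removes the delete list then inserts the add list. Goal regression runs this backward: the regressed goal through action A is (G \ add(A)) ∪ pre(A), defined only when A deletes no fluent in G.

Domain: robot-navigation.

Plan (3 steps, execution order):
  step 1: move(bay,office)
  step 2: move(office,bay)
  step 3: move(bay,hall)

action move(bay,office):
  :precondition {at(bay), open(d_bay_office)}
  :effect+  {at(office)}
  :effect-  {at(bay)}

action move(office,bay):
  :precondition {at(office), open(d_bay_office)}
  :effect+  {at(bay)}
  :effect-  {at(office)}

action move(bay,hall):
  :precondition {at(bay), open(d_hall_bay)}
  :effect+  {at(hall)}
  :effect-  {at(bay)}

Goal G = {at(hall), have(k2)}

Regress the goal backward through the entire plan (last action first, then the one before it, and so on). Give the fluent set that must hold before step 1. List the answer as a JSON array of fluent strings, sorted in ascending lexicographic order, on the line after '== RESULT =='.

Work backward from the goal:
  through step 3 (move(bay,hall)): drop {at(hall)}, keep {have(k2)}, require {at(bay), open(d_hall_bay)}
    → {at(bay), have(k2), open(d_hall_bay)}
  through step 2 (move(office,bay)): drop {at(bay)}, keep {have(k2), open(d_hall_bay)}, require {at(office), open(d_bay_office)}
    → {at(office), have(k2), open(d_bay_office), open(d_hall_bay)}
  through step 1 (move(bay,office)): drop {at(office)}, keep {have(k2), open(d_bay_office), open(d_hall_bay)}, require {at(bay), open(d_bay_office)}
    → {at(bay), have(k2), open(d_bay_office), open(d_hall_bay)}

== RESULT ==
["at(bay)", "have(k2)", "open(d_bay_office)", "open(d_hall_bay)"]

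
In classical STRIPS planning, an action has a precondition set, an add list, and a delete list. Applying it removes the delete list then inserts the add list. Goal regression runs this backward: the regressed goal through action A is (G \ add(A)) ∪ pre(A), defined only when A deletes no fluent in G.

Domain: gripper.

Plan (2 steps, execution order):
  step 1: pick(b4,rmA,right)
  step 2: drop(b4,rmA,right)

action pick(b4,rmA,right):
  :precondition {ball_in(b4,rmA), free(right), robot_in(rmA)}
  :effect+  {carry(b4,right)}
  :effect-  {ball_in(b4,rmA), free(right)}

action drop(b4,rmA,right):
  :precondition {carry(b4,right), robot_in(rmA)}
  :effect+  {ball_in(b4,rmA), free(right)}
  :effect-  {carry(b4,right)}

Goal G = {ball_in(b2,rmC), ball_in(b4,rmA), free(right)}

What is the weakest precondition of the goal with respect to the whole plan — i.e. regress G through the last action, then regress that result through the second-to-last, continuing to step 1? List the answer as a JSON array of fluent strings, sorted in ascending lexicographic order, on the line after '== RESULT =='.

Work backward from the goal:
  through step 2 (drop(b4,rmA,right)): drop {ball_in(b4,rmA), free(right)}, keep {ball_in(b2,rmC)}, require {carry(b4,right), robot_in(rmA)}
    → {ball_in(b2,rmC), carry(b4,right), robot_in(rmA)}
  through step 1 (pick(b4,rmA,right)): drop {carry(b4,right)}, keep {ball_in(b2,rmC), robot_in(rmA)}, require {ball_in(b4,rmA), free(right), robot_in(rmA)}
    → {ball_in(b2,rmC), ball_in(b4,rmA), free(right), robot_in(rmA)}

== RESULT ==
["ball_in(b2,rmC)", "ball_in(b4,rmA)", "free(right)", "robot_in(rmA)"]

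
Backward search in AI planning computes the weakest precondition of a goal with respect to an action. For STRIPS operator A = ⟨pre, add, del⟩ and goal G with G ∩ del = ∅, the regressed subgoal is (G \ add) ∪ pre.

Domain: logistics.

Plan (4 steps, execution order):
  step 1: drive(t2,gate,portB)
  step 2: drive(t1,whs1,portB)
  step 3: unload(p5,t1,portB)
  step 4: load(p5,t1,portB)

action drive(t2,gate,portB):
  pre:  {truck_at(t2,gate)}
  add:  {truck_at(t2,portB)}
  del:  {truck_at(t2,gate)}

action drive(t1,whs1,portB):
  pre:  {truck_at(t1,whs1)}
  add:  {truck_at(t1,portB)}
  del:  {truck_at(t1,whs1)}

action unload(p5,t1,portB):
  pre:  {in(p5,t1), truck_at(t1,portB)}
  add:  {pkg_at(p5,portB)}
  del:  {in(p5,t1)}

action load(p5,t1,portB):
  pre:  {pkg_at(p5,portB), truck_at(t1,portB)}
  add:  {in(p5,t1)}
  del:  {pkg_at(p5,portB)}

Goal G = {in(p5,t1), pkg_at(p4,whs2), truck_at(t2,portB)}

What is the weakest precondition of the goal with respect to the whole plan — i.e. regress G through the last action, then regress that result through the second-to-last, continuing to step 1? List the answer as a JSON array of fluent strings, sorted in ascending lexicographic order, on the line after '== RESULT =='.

Regress step by step:
  through step 4 (load(p5,t1,portB)): drop {in(p5,t1)}, keep {pkg_at(p4,whs2), truck_at(t2,portB)}, require {pkg_at(p5,portB), truck_at(t1,portB)}
    → {pkg_at(p4,whs2), pkg_at(p5,portB), truck_at(t1,portB), truck_at(t2,portB)}
  through step 3 (unload(p5,t1,portB)): drop {pkg_at(p5,portB)}, keep {pkg_at(p4,whs2), truck_at(t1,portB), truck_at(t2,portB)}, require {in(p5,t1), truck_at(t1,portB)}
    → {in(p5,t1), pkg_at(p4,whs2), truck_at(t1,portB), truck_at(t2,portB)}
  through step 2 (drive(t1,whs1,portB)): drop {truck_at(t1,portB)}, keep {in(p5,t1), pkg_at(p4,whs2), truck_at(t2,portB)}, require {truck_at(t1,whs1)}
    → {in(p5,t1), pkg_at(p4,whs2), truck_at(t1,whs1), truck_at(t2,portB)}
  through step 1 (drive(t2,gate,portB)): drop {truck_at(t2,portB)}, keep {in(p5,t1), pkg_at(p4,whs2), truck_at(t1,whs1)}, require {truck_at(t2,gate)}
    → {in(p5,t1), pkg_at(p4,whs2), truck_at(t1,whs1), truck_at(t2,gate)}

== RESULT ==
["in(p5,t1)", "pkg_at(p4,whs2)", "truck_at(t1,whs1)", "truck_at(t2,gate)"]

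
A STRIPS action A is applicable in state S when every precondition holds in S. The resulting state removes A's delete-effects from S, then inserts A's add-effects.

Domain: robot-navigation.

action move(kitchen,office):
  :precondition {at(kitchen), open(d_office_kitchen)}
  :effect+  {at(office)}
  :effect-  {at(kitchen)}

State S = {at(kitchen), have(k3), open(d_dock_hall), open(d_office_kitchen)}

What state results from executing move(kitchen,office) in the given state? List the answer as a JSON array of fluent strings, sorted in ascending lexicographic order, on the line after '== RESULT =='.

Compute (S \ del) ∪ add:
  pre ⊆ S: {at(kitchen), open(d_office_kitchen)} ⊆ S  — applicable
  S \ del = {have(k3), open(d_dock_hall), open(d_office_kitchen)}
  ∪ add   = {at(office), have(k3), open(d_dock_hall), open(d_office_kitchen)}

== RESULT ==
["at(office)", "have(k3)", "open(d_dock_hall)", "open(d_office_kitchen)"]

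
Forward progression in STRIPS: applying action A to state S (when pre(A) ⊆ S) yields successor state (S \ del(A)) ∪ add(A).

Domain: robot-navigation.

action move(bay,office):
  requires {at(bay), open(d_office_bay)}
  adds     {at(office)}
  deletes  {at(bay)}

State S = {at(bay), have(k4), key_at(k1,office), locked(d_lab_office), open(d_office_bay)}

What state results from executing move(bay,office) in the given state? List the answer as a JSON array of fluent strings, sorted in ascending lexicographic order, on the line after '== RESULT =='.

Compute (S \ del) ∪ add:
  pre ⊆ S: {at(bay), open(d_office_bay)} ⊆ S  — applicable
  S \ del = {have(k4), key_at(k1,office), locked(d_lab_office), open(d_office_bay)}
  ∪ add   = {at(office), have(k4), key_at(k1,office), locked(d_lab_office), open(d_office_bay)}

== RESULT ==
["at(office)", "have(k4)", "key_at(k1,office)", "locked(d_lab_office)", "open(d_office_bay)"]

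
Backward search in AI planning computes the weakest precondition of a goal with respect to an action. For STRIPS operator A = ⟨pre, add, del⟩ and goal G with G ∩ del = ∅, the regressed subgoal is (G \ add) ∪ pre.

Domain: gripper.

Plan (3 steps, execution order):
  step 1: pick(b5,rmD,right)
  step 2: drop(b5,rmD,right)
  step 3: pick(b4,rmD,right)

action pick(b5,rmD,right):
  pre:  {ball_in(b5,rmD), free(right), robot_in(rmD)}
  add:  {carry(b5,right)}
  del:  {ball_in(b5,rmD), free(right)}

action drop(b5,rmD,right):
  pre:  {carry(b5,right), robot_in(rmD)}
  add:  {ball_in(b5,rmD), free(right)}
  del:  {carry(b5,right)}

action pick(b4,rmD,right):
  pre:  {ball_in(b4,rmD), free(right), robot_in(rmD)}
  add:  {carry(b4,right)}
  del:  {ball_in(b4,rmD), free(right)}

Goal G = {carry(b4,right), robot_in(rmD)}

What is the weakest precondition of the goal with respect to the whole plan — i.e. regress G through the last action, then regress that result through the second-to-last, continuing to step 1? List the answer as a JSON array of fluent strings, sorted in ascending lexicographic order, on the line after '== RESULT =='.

Work backward from the goal:
  through step 3 (pick(b4,rmD,right)): drop {carry(b4,right)}, keep {robot_in(rmD)}, require {ball_in(b4,rmD), free(right), robot_in(rmD)}
    → {ball_in(b4,rmD), free(right), robot_in(rmD)}
  through step 2 (drop(b5,rmD,right)): drop {free(right)}, keep {ball_in(b4,rmD), robot_in(rmD)}, require {carry(b5,right), robot_in(rmD)}
    → {ball_in(b4,rmD), carry(b5,right), robot_in(rmD)}
  through step 1 (pick(b5,rmD,right)): drop {carry(b5,right)}, keep {ball_in(b4,rmD), robot_in(rmD)}, require {ball_in(b5,rmD), free(right), robot_in(rmD)}
    → {ball_in(b4,rmD), ball_in(b5,rmD), free(right), robot_in(rmD)}

== RESULT ==
["ball_in(b4,rmD)", "ball_in(b5,rmD)", "free(right)", "robot_in(rmD)"]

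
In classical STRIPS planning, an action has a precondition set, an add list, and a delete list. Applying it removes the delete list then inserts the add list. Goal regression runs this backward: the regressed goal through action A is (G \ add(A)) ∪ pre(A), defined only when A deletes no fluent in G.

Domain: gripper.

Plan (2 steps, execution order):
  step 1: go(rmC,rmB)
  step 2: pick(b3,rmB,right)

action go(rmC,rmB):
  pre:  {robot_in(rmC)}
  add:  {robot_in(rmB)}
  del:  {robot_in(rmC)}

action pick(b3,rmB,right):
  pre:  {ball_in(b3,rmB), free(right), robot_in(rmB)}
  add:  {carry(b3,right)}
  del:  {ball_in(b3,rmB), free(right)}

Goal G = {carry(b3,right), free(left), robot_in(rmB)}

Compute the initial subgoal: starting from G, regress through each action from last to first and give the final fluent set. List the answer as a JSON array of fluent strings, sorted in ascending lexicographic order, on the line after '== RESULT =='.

Regress step by step:
  through step 2 (pick(b3,rmB,right)): drop {carry(b3,right)}, keep {free(left), robot_in(rmB)}, require {ball_in(b3,rmB), free(right), robot_in(rmB)}
    → {ball_in(b3,rmB), free(left), free(right), robot_in(rmB)}
  through step 1 (go(rmC,rmB)): drop {robot_in(rmB)}, keep {ball_in(b3,rmB), free(left), free(right)}, require {robot_in(rmC)}
    → {ball_in(b3,rmB), free(left), free(right), robot_in(rmC)}

== RESULT ==
["ball_in(b3,rmB)", "free(left)", "free(right)", "robot_in(rmC)"]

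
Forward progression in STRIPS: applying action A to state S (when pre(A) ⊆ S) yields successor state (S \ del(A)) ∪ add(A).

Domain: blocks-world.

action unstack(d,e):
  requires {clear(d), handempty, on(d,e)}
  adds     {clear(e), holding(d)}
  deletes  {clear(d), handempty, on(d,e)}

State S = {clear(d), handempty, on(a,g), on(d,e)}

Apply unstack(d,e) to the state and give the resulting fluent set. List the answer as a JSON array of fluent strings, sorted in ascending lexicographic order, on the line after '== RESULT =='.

Compute (S \ del) ∪ add:
  pre ⊆ S: {clear(d), handempty, on(d,e)} ⊆ S  — applicable
  S \ del = {on(a,g)}
  ∪ add   = {clear(e), holding(d), on(a,g)}

== RESULT ==
["clear(e)", "holding(d)", "on(a,g)"]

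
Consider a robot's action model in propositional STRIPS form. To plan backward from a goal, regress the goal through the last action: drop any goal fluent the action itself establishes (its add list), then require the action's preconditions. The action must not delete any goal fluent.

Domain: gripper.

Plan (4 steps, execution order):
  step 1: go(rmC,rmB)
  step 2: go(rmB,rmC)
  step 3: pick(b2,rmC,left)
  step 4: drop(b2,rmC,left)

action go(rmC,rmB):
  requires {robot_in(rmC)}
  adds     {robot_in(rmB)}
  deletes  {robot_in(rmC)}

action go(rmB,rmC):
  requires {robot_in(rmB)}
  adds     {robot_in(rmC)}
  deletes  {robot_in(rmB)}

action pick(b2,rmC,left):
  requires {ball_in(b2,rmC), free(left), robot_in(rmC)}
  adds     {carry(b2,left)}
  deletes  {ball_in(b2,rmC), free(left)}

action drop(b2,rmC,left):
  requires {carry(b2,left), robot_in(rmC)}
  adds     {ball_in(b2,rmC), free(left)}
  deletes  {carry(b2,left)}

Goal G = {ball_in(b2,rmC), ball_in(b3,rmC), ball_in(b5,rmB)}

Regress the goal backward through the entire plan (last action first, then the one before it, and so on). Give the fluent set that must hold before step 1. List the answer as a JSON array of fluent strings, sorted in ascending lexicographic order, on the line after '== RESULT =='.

Work backward from the goal:
  through step 4 (drop(b2,rmC,left)): drop {ball_in(b2,rmC)}, keep {ball_in(b3,rmC), ball_in(b5,rmB)}, require {carry(b2,left), robot_in(rmC)}
    → {ball_in(b3,rmC), ball_in(b5,rmB), carry(b2,left), robot_in(rmC)}
  through step 3 (pick(b2,rmC,left)): drop {carry(b2,left)}, keep {ball_in(b3,rmC), ball_in(b5,rmB), robot_in(rmC)}, require {ball_in(b2,rmC), free(left), robot_in(rmC)}
    → {ball_in(b2,rmC), ball_in(b3,rmC), ball_in(b5,rmB), free(left), robot_in(rmC)}
  through step 2 (go(rmB,rmC)): drop {robot_in(rmC)}, keep {ball_in(b2,rmC), ball_in(b3,rmC), ball_in(b5,rmB), free(left)}, require {robot_in(rmB)}
    → {ball_in(b2,rmC), ball_in(b3,rmC), ball_in(b5,rmB), free(left), robot_in(rmB)}
  through step 1 (go(rmC,rmB)): drop {robot_in(rmB)}, keep {ball_in(b2,rmC), ball_in(b3,rmC), ball_in(b5,rmB), free(left)}, require {robot_in(rmC)}
    → {ball_in(b2,rmC), ball_in(b3,rmC), ball_in(b5,rmB), free(left), robot_in(rmC)}

== RESULT ==
["ball_in(b2,rmC)", "ball_in(b3,rmC)", "ball_in(b5,rmB)", "free(left)", "robot_in(rmC)"]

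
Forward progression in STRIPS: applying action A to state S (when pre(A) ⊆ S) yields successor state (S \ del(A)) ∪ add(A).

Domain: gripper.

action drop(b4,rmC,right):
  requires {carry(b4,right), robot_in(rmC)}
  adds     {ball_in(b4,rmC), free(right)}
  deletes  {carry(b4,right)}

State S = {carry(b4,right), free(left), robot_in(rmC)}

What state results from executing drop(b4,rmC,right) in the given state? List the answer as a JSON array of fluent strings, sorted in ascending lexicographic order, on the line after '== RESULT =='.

Compute (S \ del) ∪ add:
  pre ⊆ S: {carry(b4,right), robot_in(rmC)} ⊆ S  — applicable
  S \ del = {free(left), robot_in(rmC)}
  ∪ add   = {ball_in(b4,rmC), free(left), free(right), robot_in(rmC)}

== RESULT ==
["ball_in(b4,rmC)", "free(left)", "free(right)", "robot_in(rmC)"]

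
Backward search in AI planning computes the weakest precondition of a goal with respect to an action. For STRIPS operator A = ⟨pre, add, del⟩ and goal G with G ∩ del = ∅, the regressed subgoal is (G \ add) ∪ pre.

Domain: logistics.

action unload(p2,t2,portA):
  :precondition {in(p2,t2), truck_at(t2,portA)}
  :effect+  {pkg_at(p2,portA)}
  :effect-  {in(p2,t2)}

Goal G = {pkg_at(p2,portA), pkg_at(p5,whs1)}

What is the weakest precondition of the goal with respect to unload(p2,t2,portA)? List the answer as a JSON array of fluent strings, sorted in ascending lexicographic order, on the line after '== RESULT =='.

Compute (G \ add) ∪ pre:
  G ∩ del = {}  (empty — regression defined)
  G \ add = {pkg_at(p2,portA), pkg_at(p5,whs1)} \ {pkg_at(p2,portA)} = {pkg_at(p5,whs1)}
  ∪ pre   = {pkg_at(p5,whs1)} ∪ {in(p2,t2), truck_at(t2,portA)}
          = {in(p2,t2), pkg_at(p5,whs1), truck_at(t2,portA)}

== RESULT ==
["in(p2,t2)", "pkg_at(p5,whs1)", "truck_at(t2,portA)"]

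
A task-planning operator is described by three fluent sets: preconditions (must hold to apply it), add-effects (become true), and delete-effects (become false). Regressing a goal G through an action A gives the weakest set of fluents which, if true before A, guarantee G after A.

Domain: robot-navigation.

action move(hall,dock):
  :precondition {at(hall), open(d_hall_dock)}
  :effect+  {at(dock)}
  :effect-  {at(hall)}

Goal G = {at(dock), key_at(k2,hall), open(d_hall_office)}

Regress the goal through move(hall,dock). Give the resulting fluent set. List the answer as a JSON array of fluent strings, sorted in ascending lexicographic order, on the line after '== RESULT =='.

Compute (G \ add) ∪ pre:
  G ∩ del = {}  (empty — regression defined)
  G \ add = {at(dock), key_at(k2,hall), open(d_hall_office)} \ {at(dock)} = {key_at(k2,hall), open(d_hall_office)}
  ∪ pre   = {key_at(k2,hall), open(d_hall_office)} ∪ {at(hall), open(d_hall_dock)}
          = {at(hall), key_at(k2,hall), open(d_hall_dock), open(d_hall_office)}

== RESULT ==
["at(hall)", "key_at(k2,hall)", "open(d_hall_dock)", "open(d_hall_office)"]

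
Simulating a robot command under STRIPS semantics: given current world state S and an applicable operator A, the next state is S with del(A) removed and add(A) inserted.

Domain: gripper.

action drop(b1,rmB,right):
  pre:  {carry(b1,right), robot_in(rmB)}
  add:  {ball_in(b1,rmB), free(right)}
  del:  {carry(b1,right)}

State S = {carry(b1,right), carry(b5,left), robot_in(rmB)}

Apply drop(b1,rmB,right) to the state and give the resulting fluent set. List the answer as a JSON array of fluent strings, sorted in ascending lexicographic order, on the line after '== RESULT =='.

Progress:
  pre ⊆ S: {carry(b1,right), robot_in(rmB)} ⊆ S  — applicable
  S \ del = {carry(b5,left), robot_in(rmB)}
  ∪ add   = {ball_in(b1,rmB), carry(b5,left), free(right), robot_in(rmB)}

== RESULT ==
["ball_in(b1,rmB)", "carry(b5,left)", "free(right)", "robot_in(rmB)"]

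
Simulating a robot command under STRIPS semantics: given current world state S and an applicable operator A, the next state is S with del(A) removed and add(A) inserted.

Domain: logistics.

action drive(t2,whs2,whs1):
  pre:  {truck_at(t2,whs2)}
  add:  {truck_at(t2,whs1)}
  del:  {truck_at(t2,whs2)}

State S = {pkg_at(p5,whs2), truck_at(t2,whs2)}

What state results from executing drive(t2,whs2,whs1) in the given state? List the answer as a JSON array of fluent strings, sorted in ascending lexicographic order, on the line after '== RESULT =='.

Progress:
  pre ⊆ S: {truck_at(t2,whs2)} ⊆ S  — applicable
  S \ del = {pkg_at(p5,whs2)}
  ∪ add   = {pkg_at(p5,whs2), truck_at(t2,whs1)}

== RESULT ==
["pkg_at(p5,whs2)", "truck_at(t2,whs1)"]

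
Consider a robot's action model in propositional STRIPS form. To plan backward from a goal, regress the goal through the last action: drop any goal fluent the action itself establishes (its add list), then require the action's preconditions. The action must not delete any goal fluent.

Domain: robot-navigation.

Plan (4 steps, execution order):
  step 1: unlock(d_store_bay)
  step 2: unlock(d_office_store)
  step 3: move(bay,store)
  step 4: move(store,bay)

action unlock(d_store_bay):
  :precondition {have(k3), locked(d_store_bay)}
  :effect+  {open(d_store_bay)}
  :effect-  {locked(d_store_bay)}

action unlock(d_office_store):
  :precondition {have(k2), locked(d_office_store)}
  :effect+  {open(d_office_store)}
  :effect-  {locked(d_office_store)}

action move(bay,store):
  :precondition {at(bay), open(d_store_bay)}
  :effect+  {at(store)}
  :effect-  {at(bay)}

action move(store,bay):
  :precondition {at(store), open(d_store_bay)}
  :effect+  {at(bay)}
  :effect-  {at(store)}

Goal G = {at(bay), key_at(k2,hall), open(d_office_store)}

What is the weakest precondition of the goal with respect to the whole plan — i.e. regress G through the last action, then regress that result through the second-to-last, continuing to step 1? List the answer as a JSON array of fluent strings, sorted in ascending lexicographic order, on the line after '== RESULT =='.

Regress step by step:
  through step 4 (move(store,bay)): drop {at(bay)}, keep {key_at(k2,hall), open(d_office_store)}, require {at(store), open(d_store_bay)}
    → {at(store), key_at(k2,hall), open(d_office_store), open(d_store_bay)}
  through step 3 (move(bay,store)): drop {at(store)}, keep {key_at(k2,hall), open(d_office_store), open(d_store_bay)}, require {at(bay), open(d_store_bay)}
    → {at(bay), key_at(k2,hall), open(d_office_store), open(d_store_bay)}
  through step 2 (unlock(d_office_store)): drop {open(d_office_store)}, keep {at(bay), key_at(k2,hall), open(d_store_bay)}, require {have(k2), locked(d_office_store)}
    → {at(bay), have(k2), key_at(k2,hall), locked(d_office_store), open(d_store_bay)}
  through step 1 (unlock(d_store_bay)): drop {open(d_store_bay)}, keep {at(bay), have(k2), key_at(k2,hall), locked(d_office_store)}, require {have(k3), locked(d_store_bay)}
    → {at(bay), have(k2), have(k3), key_at(k2,hall), locked(d_office_store), locked(d_store_bay)}

== RESULT ==
["at(bay)", "have(k2)", "have(k3)", "key_at(k2,hall)", "locked(d_office_store)", "locked(d_store_bay)"]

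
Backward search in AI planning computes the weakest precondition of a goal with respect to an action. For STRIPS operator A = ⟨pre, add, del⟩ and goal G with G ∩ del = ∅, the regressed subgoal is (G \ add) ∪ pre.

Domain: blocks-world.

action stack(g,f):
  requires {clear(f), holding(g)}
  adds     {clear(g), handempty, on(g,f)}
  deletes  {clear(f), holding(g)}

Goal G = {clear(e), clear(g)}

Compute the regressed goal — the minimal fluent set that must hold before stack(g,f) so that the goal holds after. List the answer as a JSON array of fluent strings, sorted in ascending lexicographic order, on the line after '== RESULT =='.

Compute (G \ add) ∪ pre:
  G ∩ del = {}  (empty — regression defined)
  G \ add = {clear(e), clear(g)} \ {clear(g), handempty, on(g,f)} = {clear(e)}
  ∪ pre   = {clear(e)} ∪ {clear(f), holding(g)}
          = {clear(e), clear(f), holding(g)}

== RESULT ==
["clear(e)", "clear(f)", "holding(g)"]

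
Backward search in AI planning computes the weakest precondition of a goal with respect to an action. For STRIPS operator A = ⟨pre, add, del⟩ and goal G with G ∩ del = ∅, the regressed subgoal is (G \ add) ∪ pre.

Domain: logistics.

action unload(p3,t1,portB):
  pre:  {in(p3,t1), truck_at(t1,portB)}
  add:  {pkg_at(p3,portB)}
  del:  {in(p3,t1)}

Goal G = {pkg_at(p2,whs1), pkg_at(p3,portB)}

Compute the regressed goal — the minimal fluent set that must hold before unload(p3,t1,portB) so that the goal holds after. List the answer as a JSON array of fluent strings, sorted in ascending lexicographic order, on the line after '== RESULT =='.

Regress:
  G ∩ del = {}  (empty — regression defined)
  G \ add = {pkg_at(p2,whs1), pkg_at(p3,portB)} \ {pkg_at(p3,portB)} = {pkg_at(p2,whs1)}
  ∪ pre   = {pkg_at(p2,whs1)} ∪ {in(p3,t1), truck_at(t1,portB)}
          = {in(p3,t1), pkg_at(p2,whs1), truck_at(t1,portB)}

== RESULT ==
["in(p3,t1)", "pkg_at(p2,whs1)", "truck_at(t1,portB)"]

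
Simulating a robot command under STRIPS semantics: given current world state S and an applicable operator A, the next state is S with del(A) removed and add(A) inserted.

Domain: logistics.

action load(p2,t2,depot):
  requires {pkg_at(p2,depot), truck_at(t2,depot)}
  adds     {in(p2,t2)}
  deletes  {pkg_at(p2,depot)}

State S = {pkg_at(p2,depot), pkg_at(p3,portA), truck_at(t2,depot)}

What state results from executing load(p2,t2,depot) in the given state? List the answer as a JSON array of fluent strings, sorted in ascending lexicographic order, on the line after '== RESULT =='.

Progress:
  pre ⊆ S: {pkg_at(p2,depot), truck_at(t2,depot)} ⊆ S  — applicable
  S \ del = {pkg_at(p3,portA), truck_at(t2,depot)}
  ∪ add   = {in(p2,t2), pkg_at(p3,portA), truck_at(t2,depot)}

== RESULT ==
["in(p2,t2)", "pkg_at(p3,portA)", "truck_at(t2,depot)"]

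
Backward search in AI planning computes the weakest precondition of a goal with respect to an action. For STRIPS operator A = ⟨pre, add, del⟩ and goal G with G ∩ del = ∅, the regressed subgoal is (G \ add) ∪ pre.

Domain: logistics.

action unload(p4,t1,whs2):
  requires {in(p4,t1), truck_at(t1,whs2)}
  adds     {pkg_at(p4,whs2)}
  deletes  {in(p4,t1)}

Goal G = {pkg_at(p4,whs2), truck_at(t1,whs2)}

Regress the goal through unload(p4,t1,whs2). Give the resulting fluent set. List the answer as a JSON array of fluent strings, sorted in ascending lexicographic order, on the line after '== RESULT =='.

Regress:
  G ∩ del = {}  (empty — regression defined)
  G \ add = {pkg_at(p4,whs2), truck_at(t1,whs2)} \ {pkg_at(p4,whs2)} = {truck_at(t1,whs2)}
  ∪ pre   = {truck_at(t1,whs2)} ∪ {in(p4,t1), truck_at(t1,whs2)}
          = {in(p4,t1), truck_at(t1,whs2)}

== RESULT ==
["in(p4,t1)", "truck_at(t1,whs2)"]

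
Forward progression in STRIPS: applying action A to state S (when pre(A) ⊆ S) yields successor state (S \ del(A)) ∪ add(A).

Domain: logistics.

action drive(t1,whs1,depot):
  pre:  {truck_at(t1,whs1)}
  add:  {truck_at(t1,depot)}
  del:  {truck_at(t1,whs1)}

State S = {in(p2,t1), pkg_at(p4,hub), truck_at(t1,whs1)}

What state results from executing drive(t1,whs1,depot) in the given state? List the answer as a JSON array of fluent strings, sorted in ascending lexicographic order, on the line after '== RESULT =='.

Compute (S \ del) ∪ add:
  pre ⊆ S: {truck_at(t1,whs1)} ⊆ S  — applicable
  S \ del = {in(p2,t1), pkg_at(p4,hub)}
  ∪ add   = {in(p2,t1), pkg_at(p4,hub), truck_at(t1,depot)}

== RESULT ==
["in(p2,t1)", "pkg_at(p4,hub)", "truck_at(t1,depot)"]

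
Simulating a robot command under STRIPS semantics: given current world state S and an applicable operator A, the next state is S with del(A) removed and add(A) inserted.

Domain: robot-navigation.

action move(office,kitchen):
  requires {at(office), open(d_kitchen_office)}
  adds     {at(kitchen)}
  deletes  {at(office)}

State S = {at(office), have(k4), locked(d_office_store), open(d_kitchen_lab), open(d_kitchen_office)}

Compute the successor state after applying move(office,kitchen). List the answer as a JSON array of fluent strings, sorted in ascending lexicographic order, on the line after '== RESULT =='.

Progress:
  pre ⊆ S: {at(office), open(d_kitchen_office)} ⊆ S  — applicable
  S \ del = {have(k4), locked(d_office_store), open(d_kitchen_lab), open(d_kitchen_office)}
  ∪ add   = {at(kitchen), have(k4), locked(d_office_store), open(d_kitchen_lab), open(d_kitchen_office)}

== RESULT ==
["at(kitchen)", "have(k4)", "locked(d_office_store)", "open(d_kitchen_lab)", "open(d_kitchen_office)"]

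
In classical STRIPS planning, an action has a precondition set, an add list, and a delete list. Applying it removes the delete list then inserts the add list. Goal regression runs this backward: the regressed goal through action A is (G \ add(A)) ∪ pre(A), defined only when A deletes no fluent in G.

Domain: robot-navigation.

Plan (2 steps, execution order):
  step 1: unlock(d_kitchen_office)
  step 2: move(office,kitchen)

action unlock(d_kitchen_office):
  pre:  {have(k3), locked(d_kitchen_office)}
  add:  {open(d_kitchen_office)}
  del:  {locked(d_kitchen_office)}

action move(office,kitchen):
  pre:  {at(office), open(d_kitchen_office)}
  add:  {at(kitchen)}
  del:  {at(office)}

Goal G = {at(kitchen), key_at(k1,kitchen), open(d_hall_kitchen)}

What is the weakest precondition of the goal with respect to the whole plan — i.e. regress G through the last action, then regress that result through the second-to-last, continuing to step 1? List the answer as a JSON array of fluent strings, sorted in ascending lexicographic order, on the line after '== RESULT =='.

Regress step by step:
  through step 2 (move(office,kitchen)): drop {at(kitchen)}, keep {key_at(k1,kitchen), open(d_hall_kitchen)}, require {at(office), open(d_kitchen_office)}
    → {at(office), key_at(k1,kitchen), open(d_hall_kitchen), open(d_kitchen_office)}
  through step 1 (unlock(d_kitchen_office)): drop {open(d_kitchen_office)}, keep {at(office), key_at(k1,kitchen), open(d_hall_kitchen)}, require {have(k3), locked(d_kitchen_office)}
    → {at(office), have(k3), key_at(k1,kitchen), locked(d_kitchen_office), open(d_hall_kitchen)}

== RESULT ==
["at(office)", "have(k3)", "key_at(k1,kitchen)", "locked(d_kitchen_office)", "open(d_hall_kitchen)"]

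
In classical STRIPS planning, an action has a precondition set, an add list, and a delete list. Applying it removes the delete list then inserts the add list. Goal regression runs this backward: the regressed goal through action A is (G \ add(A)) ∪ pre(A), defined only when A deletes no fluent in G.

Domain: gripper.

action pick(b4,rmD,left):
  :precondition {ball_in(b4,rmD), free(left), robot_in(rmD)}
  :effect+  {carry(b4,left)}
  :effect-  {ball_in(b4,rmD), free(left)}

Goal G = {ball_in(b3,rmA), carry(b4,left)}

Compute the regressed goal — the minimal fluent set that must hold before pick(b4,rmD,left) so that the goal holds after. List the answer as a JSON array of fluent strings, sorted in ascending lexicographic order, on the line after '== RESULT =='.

Compute (G \ add) ∪ pre:
  G ∩ del = {}  (empty — regression defined)
  G \ add = {ball_in(b3,rmA), carry(b4,left)} \ {carry(b4,left)} = {ball_in(b3,rmA)}
  ∪ pre   = {ball_in(b3,rmA)} ∪ {ball_in(b4,rmD), free(left), robot_in(rmD)}
          = {ball_in(b3,rmA), ball_in(b4,rmD), free(left), robot_in(rmD)}

== RESULT ==
["ball_in(b3,rmA)", "ball_in(b4,rmD)", "free(left)", "robot_in(rmD)"]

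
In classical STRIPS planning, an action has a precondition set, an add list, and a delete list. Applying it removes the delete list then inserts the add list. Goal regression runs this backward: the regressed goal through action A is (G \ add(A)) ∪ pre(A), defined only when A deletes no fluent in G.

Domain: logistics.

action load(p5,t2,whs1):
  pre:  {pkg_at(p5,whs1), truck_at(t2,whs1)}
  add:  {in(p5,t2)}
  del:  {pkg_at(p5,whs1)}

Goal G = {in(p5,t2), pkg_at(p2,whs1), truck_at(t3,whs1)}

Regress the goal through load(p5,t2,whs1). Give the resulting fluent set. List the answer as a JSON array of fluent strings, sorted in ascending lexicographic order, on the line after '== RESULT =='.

Regress:
  G ∩ del = {}  (empty — regression defined)
  G \ add = {in(p5,t2), pkg_at(p2,whs1), truck_at(t3,whs1)} \ {in(p5,t2)} = {pkg_at(p2,whs1), truck_at(t3,whs1)}
  ∪ pre   = {pkg_at(p2,whs1), truck_at(t3,whs1)} ∪ {pkg_at(p5,whs1), truck_at(t2,whs1)}
          = {pkg_at(p2,whs1), pkg_at(p5,whs1), truck_at(t2,whs1), truck_at(t3,whs1)}

== RESULT ==
["pkg_at(p2,whs1)", "pkg_at(p5,whs1)", "truck_at(t2,whs1)", "truck_at(t3,whs1)"]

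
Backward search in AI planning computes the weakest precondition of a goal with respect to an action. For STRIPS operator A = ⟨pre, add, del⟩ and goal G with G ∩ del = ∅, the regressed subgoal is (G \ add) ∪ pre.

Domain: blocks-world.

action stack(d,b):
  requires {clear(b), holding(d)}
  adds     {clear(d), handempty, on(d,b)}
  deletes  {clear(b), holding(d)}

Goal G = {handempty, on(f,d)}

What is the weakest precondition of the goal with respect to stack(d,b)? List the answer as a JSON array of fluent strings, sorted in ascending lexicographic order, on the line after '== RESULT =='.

Compute (G \ add) ∪ pre:
  G ∩ del = {}  (empty — regression defined)
  G \ add = {handempty, on(f,d)} \ {clear(d), handempty, on(d,b)} = {on(f,d)}
  ∪ pre   = {on(f,d)} ∪ {clear(b), holding(d)}
          = {clear(b), holding(d), on(f,d)}

== RESULT ==
["clear(b)", "holding(d)", "on(f,d)"]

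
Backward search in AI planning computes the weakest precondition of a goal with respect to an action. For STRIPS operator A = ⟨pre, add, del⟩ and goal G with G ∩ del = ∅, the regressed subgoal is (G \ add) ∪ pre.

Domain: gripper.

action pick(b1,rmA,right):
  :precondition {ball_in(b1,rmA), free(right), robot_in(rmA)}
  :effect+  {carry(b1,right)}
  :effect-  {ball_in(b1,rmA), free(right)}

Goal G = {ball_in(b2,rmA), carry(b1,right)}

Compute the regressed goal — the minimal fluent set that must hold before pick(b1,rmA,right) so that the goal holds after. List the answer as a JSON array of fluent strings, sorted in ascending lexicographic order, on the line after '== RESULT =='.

Compute (G \ add) ∪ pre:
  G ∩ del = {}  (empty — regression defined)
  G \ add = {ball_in(b2,rmA), carry(b1,right)} \ {carry(b1,right)} = {ball_in(b2,rmA)}
  ∪ pre   = {ball_in(b2,rmA)} ∪ {ball_in(b1,rmA), free(right), robot_in(rmA)}
          = {ball_in(b1,rmA), ball_in(b2,rmA), free(right), robot_in(rmA)}

== RESULT ==
["ball_in(b1,rmA)", "ball_in(b2,rmA)", "free(right)", "robot_in(rmA)"]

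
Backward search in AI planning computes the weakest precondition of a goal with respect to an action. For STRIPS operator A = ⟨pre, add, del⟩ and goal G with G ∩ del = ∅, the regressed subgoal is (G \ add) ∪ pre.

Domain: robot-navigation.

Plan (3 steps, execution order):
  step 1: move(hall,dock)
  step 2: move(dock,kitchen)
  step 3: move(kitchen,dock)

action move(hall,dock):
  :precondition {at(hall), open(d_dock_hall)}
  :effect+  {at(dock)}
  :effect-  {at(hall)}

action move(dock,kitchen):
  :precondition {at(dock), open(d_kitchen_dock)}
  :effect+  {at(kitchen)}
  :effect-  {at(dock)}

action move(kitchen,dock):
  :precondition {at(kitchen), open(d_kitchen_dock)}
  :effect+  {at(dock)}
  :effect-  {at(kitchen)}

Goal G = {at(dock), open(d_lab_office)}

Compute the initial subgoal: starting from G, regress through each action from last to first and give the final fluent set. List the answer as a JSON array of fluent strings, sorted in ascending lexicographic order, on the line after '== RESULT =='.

Work backward from the goal:
  through step 3 (move(kitchen,dock)): drop {at(dock)}, keep {open(d_lab_office)}, require {at(kitchen), open(d_kitchen_dock)}
    → {at(kitchen), open(d_kitchen_dock), open(d_lab_office)}
  through step 2 (move(dock,kitchen)): drop {at(kitchen)}, keep {open(d_kitchen_dock), open(d_lab_office)}, require {at(dock), open(d_kitchen_dock)}
    → {at(dock), open(d_kitchen_dock), open(d_lab_office)}
  through step 1 (move(hall,dock)): drop {at(dock)}, keep {open(d_kitchen_dock), open(d_lab_office)}, require {at(hall), open(d_dock_hall)}
    → {at(hall), open(d_dock_hall), open(d_kitchen_dock), open(d_lab_office)}

== RESULT ==
["at(hall)", "open(d_dock_hall)", "open(d_kitchen_dock)", "open(d_lab_office)"]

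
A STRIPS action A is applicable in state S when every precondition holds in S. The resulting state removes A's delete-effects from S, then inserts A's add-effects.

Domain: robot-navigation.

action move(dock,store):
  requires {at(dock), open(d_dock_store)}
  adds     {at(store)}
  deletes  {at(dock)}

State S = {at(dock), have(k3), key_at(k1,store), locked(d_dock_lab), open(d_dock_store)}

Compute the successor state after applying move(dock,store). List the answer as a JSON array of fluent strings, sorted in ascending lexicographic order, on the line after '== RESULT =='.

Compute (S \ del) ∪ add:
  pre ⊆ S: {at(dock), open(d_dock_store)} ⊆ S  — applicable
  S \ del = {have(k3), key_at(k1,store), locked(d_dock_lab), open(d_dock_store)}
  ∪ add   = {at(store), have(k3), key_at(k1,store), locked(d_dock_lab), open(d_dock_store)}

== RESULT ==
["at(store)", "have(k3)", "key_at(k1,store)", "locked(d_dock_lab)", "open(d_dock_store)"]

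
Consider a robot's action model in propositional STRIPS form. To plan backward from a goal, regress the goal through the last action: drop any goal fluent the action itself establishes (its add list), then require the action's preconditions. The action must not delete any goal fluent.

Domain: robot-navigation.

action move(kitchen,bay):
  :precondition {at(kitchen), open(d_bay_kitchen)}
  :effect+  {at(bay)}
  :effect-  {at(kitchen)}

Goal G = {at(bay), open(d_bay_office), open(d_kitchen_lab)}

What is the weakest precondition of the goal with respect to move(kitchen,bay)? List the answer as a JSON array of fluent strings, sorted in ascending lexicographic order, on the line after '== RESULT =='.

Regress:
  G ∩ del = {}  (empty — regression defined)
  G \ add = {at(bay), open(d_bay_office), open(d_kitchen_lab)} \ {at(bay)} = {open(d_bay_office), open(d_kitchen_lab)}
  ∪ pre   = {open(d_bay_office), open(d_kitchen_lab)} ∪ {at(kitchen), open(d_bay_kitchen)}
          = {at(kitchen), open(d_bay_kitchen), open(d_bay_office), open(d_kitchen_lab)}

== RESULT ==
["at(kitchen)", "open(d_bay_kitchen)", "open(d_bay_office)", "open(d_kitchen_lab)"]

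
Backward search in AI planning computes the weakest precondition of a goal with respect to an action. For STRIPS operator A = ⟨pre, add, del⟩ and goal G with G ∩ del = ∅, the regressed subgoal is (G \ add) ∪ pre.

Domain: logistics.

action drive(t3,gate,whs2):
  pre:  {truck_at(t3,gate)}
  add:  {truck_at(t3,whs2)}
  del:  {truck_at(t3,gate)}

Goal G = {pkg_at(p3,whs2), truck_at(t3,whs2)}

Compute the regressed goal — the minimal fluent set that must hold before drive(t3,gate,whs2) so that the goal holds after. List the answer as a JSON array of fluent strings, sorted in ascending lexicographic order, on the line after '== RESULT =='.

Regress:
  G ∩ del = {}  (empty — regression defined)
  G \ add = {pkg_at(p3,whs2), truck_at(t3,whs2)} \ {truck_at(t3,whs2)} = {pkg_at(p3,whs2)}
  ∪ pre   = {pkg_at(p3,whs2)} ∪ {truck_at(t3,gate)}
          = {pkg_at(p3,whs2), truck_at(t3,gate)}

== RESULT ==
["pkg_at(p3,whs2)", "truck_at(t3,gate)"]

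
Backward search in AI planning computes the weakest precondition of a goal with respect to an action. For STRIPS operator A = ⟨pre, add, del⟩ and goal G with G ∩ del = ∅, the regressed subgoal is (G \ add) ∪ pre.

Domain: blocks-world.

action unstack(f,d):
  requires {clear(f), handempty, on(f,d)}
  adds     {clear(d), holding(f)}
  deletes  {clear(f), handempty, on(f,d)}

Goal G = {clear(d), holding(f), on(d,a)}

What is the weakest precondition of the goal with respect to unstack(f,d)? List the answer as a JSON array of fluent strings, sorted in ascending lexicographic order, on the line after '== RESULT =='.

Regress:
  G ∩ del = {}  (empty — regression defined)
  G \ add = {clear(d), holding(f), on(d,a)} \ {clear(d), holding(f)} = {on(d,a)}
  ∪ pre   = {on(d,a)} ∪ {clear(f), handempty, on(f,d)}
          = {clear(f), handempty, on(d,a), on(f,d)}

== RESULT ==
["clear(f)", "handempty", "on(d,a)", "on(f,d)"]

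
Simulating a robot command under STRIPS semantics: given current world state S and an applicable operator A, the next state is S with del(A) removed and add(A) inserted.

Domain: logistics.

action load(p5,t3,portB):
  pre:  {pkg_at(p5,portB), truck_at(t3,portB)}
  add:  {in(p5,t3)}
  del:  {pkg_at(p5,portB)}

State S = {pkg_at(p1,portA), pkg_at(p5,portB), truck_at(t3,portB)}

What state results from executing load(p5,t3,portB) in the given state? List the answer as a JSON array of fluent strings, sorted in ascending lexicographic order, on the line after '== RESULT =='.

Progress:
  pre ⊆ S: {pkg_at(p5,portB), truck_at(t3,portB)} ⊆ S  — applicable
  S \ del = {pkg_at(p1,portA), truck_at(t3,portB)}
  ∪ add   = {in(p5,t3), pkg_at(p1,portA), truck_at(t3,portB)}

== RESULT ==
["in(p5,t3)", "pkg_at(p1,portA)", "truck_at(t3,portB)"]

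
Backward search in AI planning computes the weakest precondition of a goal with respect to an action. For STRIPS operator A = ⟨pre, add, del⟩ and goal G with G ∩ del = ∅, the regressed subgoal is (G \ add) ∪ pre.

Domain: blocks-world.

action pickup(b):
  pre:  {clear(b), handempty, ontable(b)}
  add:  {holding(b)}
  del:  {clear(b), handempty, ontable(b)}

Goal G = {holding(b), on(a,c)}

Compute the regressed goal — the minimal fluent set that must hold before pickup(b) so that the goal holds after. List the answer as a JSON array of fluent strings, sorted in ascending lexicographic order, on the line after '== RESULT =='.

Compute (G \ add) ∪ pre:
  G ∩ del = {}  (empty — regression defined)
  G \ add = {holding(b), on(a,c)} \ {holding(b)} = {on(a,c)}
  ∪ pre   = {on(a,c)} ∪ {clear(b), handempty, ontable(b)}
          = {clear(b), handempty, on(a,c), ontable(b)}

== RESULT ==
["clear(b)", "handempty", "on(a,c)", "ontable(b)"]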